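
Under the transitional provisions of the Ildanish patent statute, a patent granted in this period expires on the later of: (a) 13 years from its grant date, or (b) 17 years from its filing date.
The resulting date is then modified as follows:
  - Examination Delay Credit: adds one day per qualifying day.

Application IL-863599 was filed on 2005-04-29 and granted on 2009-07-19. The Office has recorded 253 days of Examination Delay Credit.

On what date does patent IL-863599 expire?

March 29, 2023

(a) grant + 13 years → 19 July 2022.
(b) filing + 17 years → 29 April 2022.
Later of the two: 19 July 2022.
Examination Delay Credit: +253 days → 29 March 2023.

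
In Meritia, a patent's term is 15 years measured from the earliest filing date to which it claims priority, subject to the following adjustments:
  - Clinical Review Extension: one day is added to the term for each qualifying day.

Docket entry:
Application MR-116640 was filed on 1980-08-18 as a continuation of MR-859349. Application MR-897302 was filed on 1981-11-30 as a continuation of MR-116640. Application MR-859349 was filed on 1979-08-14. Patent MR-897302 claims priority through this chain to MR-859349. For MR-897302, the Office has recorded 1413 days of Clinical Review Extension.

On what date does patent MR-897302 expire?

1998-06-27

Earliest priority filing: 14 August 1979.
Base term: 14 August 1979 + 15 years → 14 August 1994.
Clinical Review Extension: +1413 days → 27 June 1998.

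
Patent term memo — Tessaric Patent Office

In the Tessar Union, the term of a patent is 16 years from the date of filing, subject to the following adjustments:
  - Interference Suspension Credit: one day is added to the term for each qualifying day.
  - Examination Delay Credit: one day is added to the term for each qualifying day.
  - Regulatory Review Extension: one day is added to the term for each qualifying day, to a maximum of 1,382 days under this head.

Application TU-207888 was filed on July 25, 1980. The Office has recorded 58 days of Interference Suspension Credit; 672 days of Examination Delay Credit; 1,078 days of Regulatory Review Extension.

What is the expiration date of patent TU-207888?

2001-07-07

Base term: filing date + 16 years → 25 July 1996.
Interference Suspension Credit: +58 days → 21 September 1996.
Examination Delay Credit: +672 days → 25 July 1998.
Regulatory Review Extension: 1078 days (within the 1382-day cap) → +1078 days → 7 July 2001.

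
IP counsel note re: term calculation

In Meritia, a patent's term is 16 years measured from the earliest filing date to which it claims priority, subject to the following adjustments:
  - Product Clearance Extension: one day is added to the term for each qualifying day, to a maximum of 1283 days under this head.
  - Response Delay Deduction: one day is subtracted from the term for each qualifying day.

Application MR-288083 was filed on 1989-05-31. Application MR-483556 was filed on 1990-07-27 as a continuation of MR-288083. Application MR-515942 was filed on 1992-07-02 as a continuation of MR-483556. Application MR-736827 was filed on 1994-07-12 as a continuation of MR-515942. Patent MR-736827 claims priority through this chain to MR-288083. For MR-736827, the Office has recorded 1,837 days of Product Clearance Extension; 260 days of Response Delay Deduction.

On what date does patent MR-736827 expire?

March 19, 2008

Earliest priority filing: 31 May 1989.
Base term: 31 May 1989 + 16 years → 31 May 2005.
Product Clearance Extension: 1837 days claimed exceeds the 1283-day cap, so +1283 days → 4 December 2008.
Response Delay Deduction: −260 days → 19 March 2008.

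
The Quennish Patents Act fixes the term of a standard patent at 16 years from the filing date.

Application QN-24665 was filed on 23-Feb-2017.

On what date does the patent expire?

Filing date + 16 years → 23 February 2033.

February 23, 2033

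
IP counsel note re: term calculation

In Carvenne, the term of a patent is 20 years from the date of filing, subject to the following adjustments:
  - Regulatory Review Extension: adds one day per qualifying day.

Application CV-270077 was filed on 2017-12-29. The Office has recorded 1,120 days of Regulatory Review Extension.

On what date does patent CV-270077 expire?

January 22, 2041

Base term: filing date + 20 years → 29 December 2037.
Regulatory Review Extension: +1120 days → 22 January 2041.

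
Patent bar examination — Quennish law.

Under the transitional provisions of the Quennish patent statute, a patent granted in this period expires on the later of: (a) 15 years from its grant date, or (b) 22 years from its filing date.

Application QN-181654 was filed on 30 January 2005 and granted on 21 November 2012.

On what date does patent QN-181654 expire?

(a) grant + 15 years → 21 November 2027.
(b) filing + 22 years → 30 January 2027.
Later of the two: 21 November 2027.

2027-11-21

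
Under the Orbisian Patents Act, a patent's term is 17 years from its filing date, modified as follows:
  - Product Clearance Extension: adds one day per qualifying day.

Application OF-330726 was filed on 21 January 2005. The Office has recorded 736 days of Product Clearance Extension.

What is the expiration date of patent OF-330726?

January 27, 2024

Base term: filing date + 17 years → 21 January 2022.
Product Clearance Extension: +736 days → 27 January 2024.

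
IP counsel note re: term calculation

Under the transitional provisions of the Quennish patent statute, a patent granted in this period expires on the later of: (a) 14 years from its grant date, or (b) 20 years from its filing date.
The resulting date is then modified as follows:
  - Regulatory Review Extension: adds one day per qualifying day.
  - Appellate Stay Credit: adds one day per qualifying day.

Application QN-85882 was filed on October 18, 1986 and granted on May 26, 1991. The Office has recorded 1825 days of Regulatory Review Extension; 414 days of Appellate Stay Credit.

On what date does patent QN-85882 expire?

(a) grant + 14 years → 26 May 2005.
(b) filing + 20 years → 18 October 2006.
Later of the two: 18 October 2006.
Regulatory Review Extension: +1825 days → 17 October 2011.
Appellate Stay Credit: +414 days → 4 December 2012.

December 4, 2012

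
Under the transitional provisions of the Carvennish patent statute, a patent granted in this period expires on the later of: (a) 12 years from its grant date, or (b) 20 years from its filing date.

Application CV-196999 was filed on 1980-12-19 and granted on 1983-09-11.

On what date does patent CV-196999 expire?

(a) grant + 12 years → 11 September 1995.
(b) filing + 20 years → 19 December 2000.
Later of the two: 19 December 2000.

December 19, 2000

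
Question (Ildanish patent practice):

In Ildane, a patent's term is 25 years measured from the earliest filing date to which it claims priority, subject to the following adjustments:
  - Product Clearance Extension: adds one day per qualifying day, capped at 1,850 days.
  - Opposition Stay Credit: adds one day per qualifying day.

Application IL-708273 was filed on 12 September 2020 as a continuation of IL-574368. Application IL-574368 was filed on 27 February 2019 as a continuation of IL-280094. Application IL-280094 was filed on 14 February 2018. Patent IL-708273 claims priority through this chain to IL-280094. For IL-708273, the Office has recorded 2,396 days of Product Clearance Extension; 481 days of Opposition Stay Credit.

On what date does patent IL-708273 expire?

Earliest priority filing: 14 February 2018.
Base term: 14 February 2018 + 25 years → 14 February 2043.
Product Clearance Extension: 2396 days claimed exceeds the 1850-day cap, so +1850 days → 9 March 2048.
Opposition Stay Credit: +481 days → 3 July 2049.

July 3, 2049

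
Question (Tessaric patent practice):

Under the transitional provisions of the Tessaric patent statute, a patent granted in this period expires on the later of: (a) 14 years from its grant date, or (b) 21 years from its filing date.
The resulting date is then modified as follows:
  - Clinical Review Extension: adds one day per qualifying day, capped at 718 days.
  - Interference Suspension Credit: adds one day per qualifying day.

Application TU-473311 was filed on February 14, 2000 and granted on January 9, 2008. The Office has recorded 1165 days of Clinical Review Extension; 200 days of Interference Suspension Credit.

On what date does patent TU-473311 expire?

July 15, 2024

(a) grant + 14 years → 9 January 2022.
(b) filing + 21 years → 14 February 2021.
Later of the two: 9 January 2022.
Clinical Review Extension: 1165 days claimed exceeds the 718-day cap, so +718 days → 28 December 2023.
Interference Suspension Credit: +200 days → 15 July 2024.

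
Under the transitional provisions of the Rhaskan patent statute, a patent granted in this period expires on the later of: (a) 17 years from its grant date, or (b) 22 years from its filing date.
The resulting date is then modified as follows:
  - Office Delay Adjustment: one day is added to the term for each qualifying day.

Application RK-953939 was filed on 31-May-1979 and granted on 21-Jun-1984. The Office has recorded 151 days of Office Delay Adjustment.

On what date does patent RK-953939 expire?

2001-11-19

(a) grant + 17 years → 21 June 2001.
(b) filing + 22 years → 31 May 2001.
Later of the two: 21 June 2001.
Office Delay Adjustment: +151 days → 19 November 2001.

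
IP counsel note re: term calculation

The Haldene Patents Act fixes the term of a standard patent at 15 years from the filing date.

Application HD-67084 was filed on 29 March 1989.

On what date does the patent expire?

Filing date + 15 years → 29 March 2004.

2004-03-29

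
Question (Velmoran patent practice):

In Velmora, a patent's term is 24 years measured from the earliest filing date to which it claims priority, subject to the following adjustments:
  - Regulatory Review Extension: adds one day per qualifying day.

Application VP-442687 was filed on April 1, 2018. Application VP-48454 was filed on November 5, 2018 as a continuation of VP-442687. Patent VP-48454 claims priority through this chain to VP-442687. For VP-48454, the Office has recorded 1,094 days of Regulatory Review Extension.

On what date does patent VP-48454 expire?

Earliest priority filing: 1 April 2018.
Base term: 1 April 2018 + 24 years → 1 April 2042.
Regulatory Review Extension: +1094 days → 30 March 2045.

March 30, 2045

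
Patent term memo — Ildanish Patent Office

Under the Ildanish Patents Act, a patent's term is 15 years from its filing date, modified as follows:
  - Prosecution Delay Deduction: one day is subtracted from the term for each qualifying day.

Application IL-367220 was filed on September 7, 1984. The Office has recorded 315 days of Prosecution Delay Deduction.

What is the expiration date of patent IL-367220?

1998-10-27

Base term: filing date + 15 years → 7 September 1999.
Prosecution Delay Deduction: −315 days → 27 October 1998.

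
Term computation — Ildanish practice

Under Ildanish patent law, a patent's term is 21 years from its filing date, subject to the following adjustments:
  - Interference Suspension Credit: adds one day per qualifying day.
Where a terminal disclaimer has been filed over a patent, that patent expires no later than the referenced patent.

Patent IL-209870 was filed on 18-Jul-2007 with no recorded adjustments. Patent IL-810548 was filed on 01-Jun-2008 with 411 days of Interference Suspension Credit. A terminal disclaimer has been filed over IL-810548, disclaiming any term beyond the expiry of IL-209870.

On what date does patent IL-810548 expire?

Natural term of IL-810548:
  Base: filing + 21 years → 1 June 2029.
  Interference Suspension Credit: +411 days → 17 July 2030.
Expiry of referenced patent IL-209870:
  Base: filing + 21 years → 18 July 2028.
Terminal disclaimer: IL-810548 expires on the earlier of 17 July 2030 and 18 July 2028.

July 18, 2028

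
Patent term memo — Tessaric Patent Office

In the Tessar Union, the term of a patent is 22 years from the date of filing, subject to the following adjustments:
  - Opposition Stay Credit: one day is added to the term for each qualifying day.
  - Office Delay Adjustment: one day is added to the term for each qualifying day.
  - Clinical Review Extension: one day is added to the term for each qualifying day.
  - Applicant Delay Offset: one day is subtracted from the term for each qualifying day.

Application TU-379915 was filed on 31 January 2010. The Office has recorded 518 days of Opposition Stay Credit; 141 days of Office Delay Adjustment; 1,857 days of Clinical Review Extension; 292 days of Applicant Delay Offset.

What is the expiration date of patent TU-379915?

Base term: filing date + 22 years → 31 January 2032.
Opposition Stay Credit: +518 days → 2 July 2033.
Office Delay Adjustment: +141 days → 20 November 2033.
Clinical Review Extension: +1857 days → 21 December 2038.
Applicant Delay Offset: −292 days → 4 March 2038.

March 4, 2038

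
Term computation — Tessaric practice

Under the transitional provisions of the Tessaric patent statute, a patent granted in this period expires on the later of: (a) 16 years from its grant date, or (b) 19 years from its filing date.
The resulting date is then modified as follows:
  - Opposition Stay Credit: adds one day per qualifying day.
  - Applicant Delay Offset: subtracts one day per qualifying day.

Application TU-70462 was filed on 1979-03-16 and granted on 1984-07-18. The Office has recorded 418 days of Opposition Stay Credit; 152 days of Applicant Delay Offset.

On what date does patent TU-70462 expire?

(a) grant + 16 years → 18 July 2000.
(b) filing + 19 years → 16 March 1998.
Later of the two: 18 July 2000.
Opposition Stay Credit: +418 days → 9 September 2001.
Applicant Delay Offset: −152 days → 10 April 2001.

April 10, 2001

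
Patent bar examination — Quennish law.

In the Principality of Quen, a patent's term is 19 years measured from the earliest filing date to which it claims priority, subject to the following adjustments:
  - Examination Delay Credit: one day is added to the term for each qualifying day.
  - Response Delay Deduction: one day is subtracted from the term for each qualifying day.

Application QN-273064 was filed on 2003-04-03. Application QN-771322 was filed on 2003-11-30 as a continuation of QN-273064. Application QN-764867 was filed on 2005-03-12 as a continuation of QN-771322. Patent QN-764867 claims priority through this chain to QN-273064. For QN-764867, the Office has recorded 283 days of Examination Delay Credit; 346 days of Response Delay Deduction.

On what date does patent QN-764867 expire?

January 30, 2022

Earliest priority filing: 3 April 2003.
Base term: 3 April 2003 + 19 years → 3 April 2022.
Examination Delay Credit: +283 days → 11 January 2023.
Response Delay Deduction: −346 days → 30 January 2022.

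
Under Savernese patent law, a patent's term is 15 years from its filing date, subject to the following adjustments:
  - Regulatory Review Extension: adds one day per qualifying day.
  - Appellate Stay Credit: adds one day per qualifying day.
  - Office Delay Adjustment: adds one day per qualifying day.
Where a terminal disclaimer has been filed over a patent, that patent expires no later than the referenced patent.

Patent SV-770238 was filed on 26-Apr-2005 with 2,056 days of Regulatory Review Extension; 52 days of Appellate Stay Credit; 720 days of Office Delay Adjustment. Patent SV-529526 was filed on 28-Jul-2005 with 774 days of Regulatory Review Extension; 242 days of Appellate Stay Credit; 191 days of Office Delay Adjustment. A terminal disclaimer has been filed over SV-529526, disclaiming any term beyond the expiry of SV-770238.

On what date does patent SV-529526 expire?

Natural term of SV-529526:
  Base: filing + 15 years → 28 July 2020.
  Regulatory Review Extension: +774 days → 10 September 2022.
  Appellate Stay Credit: +242 days → 10 May 2023.
  Office Delay Adjustment: +191 days → 17 November 2023.
Expiry of referenced patent SV-770238:
  Base: filing + 15 years → 26 April 2020.
  Regulatory Review Extension: +2056 days → 12 December 2025.
  Appellate Stay Credit: +52 days → 2 February 2026.
  Office Delay Adjustment: +720 days → 23 January 2028.
Terminal disclaimer: SV-529526 expires on the earlier of 17 November 2023 and 23 January 2028.

November 17, 2023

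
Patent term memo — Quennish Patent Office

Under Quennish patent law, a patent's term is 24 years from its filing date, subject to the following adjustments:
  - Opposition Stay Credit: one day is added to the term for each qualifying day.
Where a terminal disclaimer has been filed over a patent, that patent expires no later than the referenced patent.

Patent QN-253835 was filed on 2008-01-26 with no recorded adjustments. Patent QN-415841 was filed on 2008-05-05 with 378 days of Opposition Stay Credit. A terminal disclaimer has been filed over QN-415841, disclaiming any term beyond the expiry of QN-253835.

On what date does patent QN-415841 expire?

2032-01-26

Natural term of QN-415841:
  Base: filing + 24 years → 5 May 2032.
  Opposition Stay Credit: +378 days → 18 May 2033.
Expiry of referenced patent QN-253835:
  Base: filing + 24 years → 26 January 2032.
Terminal disclaimer: QN-415841 expires on the earlier of 18 May 2033 and 26 January 2032.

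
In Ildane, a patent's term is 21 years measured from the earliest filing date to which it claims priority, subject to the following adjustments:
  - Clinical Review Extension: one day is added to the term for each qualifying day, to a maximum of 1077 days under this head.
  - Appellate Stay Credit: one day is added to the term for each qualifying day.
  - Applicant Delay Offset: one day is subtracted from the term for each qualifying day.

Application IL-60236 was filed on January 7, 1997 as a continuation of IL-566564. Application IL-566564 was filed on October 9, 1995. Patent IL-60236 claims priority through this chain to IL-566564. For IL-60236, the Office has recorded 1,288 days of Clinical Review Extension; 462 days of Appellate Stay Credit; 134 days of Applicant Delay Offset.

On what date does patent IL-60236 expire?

August 14, 2020

Earliest priority filing: 9 October 1995.
Base term: 9 October 1995 + 21 years → 9 October 2016.
Clinical Review Extension: 1288 days claimed exceeds the 1077-day cap, so +1077 days → 21 September 2019.
Appellate Stay Credit: +462 days → 26 December 2020.
Applicant Delay Offset: −134 days → 14 August 2020.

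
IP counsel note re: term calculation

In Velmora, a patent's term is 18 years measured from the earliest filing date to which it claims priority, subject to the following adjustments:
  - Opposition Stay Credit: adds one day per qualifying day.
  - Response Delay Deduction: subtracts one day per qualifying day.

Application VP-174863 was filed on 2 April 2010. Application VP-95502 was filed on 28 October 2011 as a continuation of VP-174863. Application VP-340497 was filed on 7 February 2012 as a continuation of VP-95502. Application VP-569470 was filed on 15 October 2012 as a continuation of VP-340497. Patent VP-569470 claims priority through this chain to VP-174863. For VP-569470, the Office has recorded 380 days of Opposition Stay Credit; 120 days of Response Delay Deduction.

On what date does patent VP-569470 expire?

December 18, 2028

Earliest priority filing: 2 April 2010.
Base term: 2 April 2010 + 18 years → 2 April 2028.
Opposition Stay Credit: +380 days → 17 April 2029.
Response Delay Deduction: −120 days → 18 December 2028.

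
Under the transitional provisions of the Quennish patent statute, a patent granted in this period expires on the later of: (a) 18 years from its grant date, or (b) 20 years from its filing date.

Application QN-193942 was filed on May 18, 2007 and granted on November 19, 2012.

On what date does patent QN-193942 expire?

(a) grant + 18 years → 19 November 2030.
(b) filing + 20 years → 18 May 2027.
Later of the two: 19 November 2030.

2030-11-19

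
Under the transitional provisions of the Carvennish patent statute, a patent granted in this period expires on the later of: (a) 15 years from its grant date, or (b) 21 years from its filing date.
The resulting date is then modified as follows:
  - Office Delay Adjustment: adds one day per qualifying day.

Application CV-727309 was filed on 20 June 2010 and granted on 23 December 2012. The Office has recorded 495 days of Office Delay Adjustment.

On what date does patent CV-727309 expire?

October 27, 2032

(a) grant + 15 years → 23 December 2027.
(b) filing + 21 years → 20 June 2031.
Later of the two: 20 June 2031.
Office Delay Adjustment: +495 days → 27 October 2032.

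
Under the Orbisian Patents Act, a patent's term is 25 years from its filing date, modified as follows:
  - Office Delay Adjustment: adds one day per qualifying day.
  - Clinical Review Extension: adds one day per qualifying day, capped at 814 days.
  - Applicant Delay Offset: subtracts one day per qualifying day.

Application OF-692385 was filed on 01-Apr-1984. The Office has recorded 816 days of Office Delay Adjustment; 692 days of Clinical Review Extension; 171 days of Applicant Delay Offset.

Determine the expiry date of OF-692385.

Base term: filing date + 25 years → 1 April 2009.
Office Delay Adjustment: +816 days → 26 June 2011.
Clinical Review Extension: 692 days (within the 814-day cap) → +692 days → 18 May 2013.
Applicant Delay Offset: −171 days → 28 November 2012.

November 28, 2012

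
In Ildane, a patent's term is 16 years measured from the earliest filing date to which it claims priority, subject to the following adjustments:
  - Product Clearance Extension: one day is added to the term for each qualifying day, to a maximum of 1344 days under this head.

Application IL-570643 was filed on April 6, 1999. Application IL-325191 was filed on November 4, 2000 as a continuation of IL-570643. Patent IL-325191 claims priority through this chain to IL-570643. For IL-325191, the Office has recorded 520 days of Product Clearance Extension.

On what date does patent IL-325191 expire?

Earliest priority filing: 6 April 1999.
Base term: 6 April 1999 + 16 years → 6 April 2015.
Product Clearance Extension: 520 days (within the 1344-day cap) → +520 days → 7 September 2016.

2016-09-07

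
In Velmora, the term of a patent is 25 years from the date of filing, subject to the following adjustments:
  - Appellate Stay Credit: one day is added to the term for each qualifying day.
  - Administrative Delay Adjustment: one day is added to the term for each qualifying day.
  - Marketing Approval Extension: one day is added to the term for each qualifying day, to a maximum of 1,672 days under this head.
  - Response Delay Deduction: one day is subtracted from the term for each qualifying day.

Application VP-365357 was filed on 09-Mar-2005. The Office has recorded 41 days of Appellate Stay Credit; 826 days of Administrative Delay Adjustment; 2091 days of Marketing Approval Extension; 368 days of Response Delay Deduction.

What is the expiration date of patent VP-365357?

Base term: filing date + 25 years → 9 March 2030.
Appellate Stay Credit: +41 days → 19 April 2030.
Administrative Delay Adjustment: +826 days → 23 July 2032.
Marketing Approval Extension: 2091 days claimed exceeds the 1672-day cap, so +1672 days → 19 February 2037.
Response Delay Deduction: −368 days → 17 February 2036.

2036-02-17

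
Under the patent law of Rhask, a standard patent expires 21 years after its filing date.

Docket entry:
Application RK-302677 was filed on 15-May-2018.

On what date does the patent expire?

2039-05-15

Filing date + 21 years → 15 May 2039.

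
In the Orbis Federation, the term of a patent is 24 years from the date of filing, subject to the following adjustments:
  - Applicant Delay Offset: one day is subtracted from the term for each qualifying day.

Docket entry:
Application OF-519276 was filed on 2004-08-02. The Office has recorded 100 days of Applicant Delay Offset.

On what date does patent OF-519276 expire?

April 24, 2028

Base term: filing date + 24 years → 2 August 2028.
Applicant Delay Offset: −100 days → 24 April 2028.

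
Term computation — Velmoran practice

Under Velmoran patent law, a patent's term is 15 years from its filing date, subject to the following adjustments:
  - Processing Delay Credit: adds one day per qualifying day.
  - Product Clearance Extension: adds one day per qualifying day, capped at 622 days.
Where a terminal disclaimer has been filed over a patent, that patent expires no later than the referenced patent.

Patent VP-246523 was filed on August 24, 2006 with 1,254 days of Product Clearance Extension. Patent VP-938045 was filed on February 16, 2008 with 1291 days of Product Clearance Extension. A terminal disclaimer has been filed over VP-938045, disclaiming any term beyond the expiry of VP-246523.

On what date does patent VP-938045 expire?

Natural term of VP-938045:
  Base: filing + 15 years → 16 February 2023.
  Product Clearance Extension: 1291 days claimed exceeds the 622-day cap, so +622 days → 30 October 2024.
Expiry of referenced patent VP-246523:
  Base: filing + 15 years → 24 August 2021.
  Product Clearance Extension: 1254 days claimed exceeds the 622-day cap, so +622 days → 8 May 2023.
Terminal disclaimer: VP-938045 expires on the earlier of 30 October 2024 and 8 May 2023.

2023-05-08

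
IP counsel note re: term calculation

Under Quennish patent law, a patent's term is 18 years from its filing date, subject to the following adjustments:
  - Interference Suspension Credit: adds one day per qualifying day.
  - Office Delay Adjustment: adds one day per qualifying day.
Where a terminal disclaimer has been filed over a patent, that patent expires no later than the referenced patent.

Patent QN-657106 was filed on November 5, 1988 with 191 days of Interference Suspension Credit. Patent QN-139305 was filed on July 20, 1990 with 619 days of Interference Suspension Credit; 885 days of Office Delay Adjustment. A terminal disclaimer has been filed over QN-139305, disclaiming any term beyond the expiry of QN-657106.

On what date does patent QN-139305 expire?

Natural term of QN-139305:
  Base: filing + 18 years → 20 July 2008.
  Interference Suspension Credit: +619 days → 31 March 2010.
  Office Delay Adjustment: +885 days → 1 September 2012.
Expiry of referenced patent QN-657106:
  Base: filing + 18 years → 5 November 2006.
  Interference Suspension Credit: +191 days → 15 May 2007.
Terminal disclaimer: QN-139305 expires on the earlier of 1 September 2012 and 15 May 2007.

2007-05-15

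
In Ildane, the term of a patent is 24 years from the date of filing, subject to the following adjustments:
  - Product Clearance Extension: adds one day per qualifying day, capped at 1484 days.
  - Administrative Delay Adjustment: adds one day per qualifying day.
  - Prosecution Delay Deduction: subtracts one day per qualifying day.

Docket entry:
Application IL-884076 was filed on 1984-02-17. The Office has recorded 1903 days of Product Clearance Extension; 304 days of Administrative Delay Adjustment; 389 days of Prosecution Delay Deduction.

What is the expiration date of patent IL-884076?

Base term: filing date + 24 years → 17 February 2008.
Product Clearance Extension: 1903 days claimed exceeds the 1484-day cap, so +1484 days → 11 March 2012.
Administrative Delay Adjustment: +304 days → 9 January 2013.
Prosecution Delay Deduction: −389 days → 17 December 2011.

2011-12-17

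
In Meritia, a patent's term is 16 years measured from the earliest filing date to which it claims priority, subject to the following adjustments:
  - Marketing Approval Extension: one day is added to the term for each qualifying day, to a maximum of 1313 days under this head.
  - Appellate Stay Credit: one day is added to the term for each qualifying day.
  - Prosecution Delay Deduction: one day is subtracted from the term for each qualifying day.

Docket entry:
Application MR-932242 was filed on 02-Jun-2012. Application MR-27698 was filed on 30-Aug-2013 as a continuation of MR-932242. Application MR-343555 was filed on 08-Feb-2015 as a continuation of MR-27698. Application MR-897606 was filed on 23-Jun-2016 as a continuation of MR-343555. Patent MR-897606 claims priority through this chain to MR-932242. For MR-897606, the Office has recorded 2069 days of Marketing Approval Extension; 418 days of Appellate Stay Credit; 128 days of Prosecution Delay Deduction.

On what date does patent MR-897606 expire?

Earliest priority filing: 2 June 2012.
Base term: 2 June 2012 + 16 years → 2 June 2028.
Marketing Approval Extension: 2069 days claimed exceeds the 1313-day cap, so +1313 days → 6 January 2032.
Appellate Stay Credit: +418 days → 27 February 2033.
Prosecution Delay Deduction: −128 days → 22 October 2032.

2032-10-22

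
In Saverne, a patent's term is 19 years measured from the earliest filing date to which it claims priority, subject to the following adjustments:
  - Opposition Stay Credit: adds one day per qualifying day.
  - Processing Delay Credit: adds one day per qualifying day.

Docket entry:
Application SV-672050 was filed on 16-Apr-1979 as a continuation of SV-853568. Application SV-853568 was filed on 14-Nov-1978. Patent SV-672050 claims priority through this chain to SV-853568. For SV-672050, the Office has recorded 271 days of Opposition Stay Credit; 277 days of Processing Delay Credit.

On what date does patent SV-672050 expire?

Earliest priority filing: 14 November 1978.
Base term: 14 November 1978 + 19 years → 14 November 1997.
Opposition Stay Credit: +271 days → 12 August 1998.
Processing Delay Credit: +277 days → 16 May 1999.

1999-05-16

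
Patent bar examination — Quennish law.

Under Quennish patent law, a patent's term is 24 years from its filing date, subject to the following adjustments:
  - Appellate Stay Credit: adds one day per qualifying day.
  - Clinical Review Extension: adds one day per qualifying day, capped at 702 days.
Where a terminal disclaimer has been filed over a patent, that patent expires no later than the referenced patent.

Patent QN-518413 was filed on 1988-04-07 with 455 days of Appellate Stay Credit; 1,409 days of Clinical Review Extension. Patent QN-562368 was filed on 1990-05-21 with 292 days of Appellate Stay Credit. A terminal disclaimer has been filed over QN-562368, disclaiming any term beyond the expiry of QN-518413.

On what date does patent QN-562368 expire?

Natural term of QN-562368:
  Base: filing + 24 years → 21 May 2014.
  Appellate Stay Credit: +292 days → 9 March 2015.
Expiry of referenced patent QN-518413:
  Base: filing + 24 years → 7 April 2012.
  Appellate Stay Credit: +455 days → 6 July 2013.
  Clinical Review Extension: 1409 days claimed exceeds the 702-day cap, so +702 days → 8 June 2015.
Terminal disclaimer: QN-562368 expires on the earlier of 9 March 2015 and 8 June 2015.

2015-03-09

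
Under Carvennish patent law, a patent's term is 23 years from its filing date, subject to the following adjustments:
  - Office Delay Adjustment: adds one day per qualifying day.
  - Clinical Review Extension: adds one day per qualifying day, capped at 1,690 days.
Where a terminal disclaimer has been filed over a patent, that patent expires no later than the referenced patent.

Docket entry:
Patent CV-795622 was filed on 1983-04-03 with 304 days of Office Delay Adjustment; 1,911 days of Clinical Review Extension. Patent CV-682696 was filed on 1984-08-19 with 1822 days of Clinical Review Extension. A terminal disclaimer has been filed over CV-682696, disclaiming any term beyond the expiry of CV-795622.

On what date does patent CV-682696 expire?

Natural term of CV-682696:
  Base: filing + 23 years → 19 August 2007.
  Clinical Review Extension: 1822 days claimed exceeds the 1690-day cap, so +1690 days → 4 April 2012.
Expiry of referenced patent CV-795622:
  Base: filing + 23 years → 3 April 2006.
  Office Delay Adjustment: +304 days → 1 February 2007.
  Clinical Review Extension: 1911 days claimed exceeds the 1690-day cap, so +1690 days → 18 September 2011.
Terminal disclaimer: CV-682696 expires on the earlier of 4 April 2012 and 18 September 2011.

2011-09-18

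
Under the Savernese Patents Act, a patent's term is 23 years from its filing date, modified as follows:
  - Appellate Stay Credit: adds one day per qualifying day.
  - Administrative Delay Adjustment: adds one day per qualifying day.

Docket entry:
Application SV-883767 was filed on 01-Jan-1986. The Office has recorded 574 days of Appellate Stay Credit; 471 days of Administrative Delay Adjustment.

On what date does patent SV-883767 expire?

November 12, 2011

Base term: filing date + 23 years → 1 January 2009.
Appellate Stay Credit: +574 days → 29 July 2010.
Administrative Delay Adjustment: +471 days → 12 November 2011.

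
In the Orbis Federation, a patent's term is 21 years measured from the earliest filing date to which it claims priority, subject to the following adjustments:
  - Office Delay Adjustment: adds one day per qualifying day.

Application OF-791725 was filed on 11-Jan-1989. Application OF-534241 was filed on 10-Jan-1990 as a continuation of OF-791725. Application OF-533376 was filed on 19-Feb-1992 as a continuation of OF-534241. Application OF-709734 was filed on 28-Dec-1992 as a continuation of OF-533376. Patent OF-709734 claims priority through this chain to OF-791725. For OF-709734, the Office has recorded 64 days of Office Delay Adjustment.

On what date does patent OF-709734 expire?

Earliest priority filing: 11 January 1989.
Base term: 11 January 1989 + 21 years → 11 January 2010.
Office Delay Adjustment: +64 days → 16 March 2010.

March 16, 2010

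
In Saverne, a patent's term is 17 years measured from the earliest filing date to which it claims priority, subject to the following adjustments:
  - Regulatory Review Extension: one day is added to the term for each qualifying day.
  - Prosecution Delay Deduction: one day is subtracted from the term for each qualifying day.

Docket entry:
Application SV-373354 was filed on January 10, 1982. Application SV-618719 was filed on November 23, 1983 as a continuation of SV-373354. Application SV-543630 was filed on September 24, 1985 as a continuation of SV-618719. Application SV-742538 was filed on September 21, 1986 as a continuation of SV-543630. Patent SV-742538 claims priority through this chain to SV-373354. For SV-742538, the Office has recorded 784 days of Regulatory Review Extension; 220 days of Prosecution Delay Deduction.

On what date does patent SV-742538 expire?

Earliest priority filing: 10 January 1982.
Base term: 10 January 1982 + 17 years → 10 January 1999.
Regulatory Review Extension: +784 days → 4 March 2001.
Prosecution Delay Deduction: −220 days → 27 July 2000.

2000-07-27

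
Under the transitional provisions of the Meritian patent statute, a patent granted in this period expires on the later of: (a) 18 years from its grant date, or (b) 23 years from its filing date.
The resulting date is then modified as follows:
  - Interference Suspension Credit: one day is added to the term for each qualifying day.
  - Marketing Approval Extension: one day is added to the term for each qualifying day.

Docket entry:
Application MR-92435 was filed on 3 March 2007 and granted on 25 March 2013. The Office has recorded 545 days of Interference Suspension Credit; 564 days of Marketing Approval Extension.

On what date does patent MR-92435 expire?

(a) grant + 18 years → 25 March 2031.
(b) filing + 23 years → 3 March 2030.
Later of the two: 25 March 2031.
Interference Suspension Credit: +545 days → 20 September 2032.
Marketing Approval Extension: +564 days → 7 April 2034.

2034-04-07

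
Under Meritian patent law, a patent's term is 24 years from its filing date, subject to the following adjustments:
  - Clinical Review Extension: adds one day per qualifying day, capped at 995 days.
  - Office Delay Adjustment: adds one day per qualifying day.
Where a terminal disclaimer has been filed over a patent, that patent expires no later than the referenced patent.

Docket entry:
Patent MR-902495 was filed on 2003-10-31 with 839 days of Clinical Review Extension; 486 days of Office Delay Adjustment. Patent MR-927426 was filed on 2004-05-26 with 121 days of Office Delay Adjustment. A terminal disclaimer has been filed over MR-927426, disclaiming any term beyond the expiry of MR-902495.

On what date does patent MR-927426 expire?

2028-09-24

Natural term of MR-927426:
  Base: filing + 24 years → 26 May 2028.
  Office Delay Adjustment: +121 days → 24 September 2028.
Expiry of referenced patent MR-902495:
  Base: filing + 24 years → 31 October 2027.
  Clinical Review Extension: 839 days (within the 995-day cap) → +839 days → 16 February 2030.
  Office Delay Adjustment: +486 days → 17 June 2031.
Terminal disclaimer: MR-927426 expires on the earlier of 24 September 2028 and 17 June 2031.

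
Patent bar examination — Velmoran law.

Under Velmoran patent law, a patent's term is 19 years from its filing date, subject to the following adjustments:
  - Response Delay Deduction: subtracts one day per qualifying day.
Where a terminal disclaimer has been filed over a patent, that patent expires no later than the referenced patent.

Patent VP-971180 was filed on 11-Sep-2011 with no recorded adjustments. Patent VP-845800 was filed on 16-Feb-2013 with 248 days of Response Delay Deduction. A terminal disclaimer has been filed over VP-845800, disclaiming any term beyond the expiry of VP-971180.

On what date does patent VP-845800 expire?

Natural term of VP-845800:
  Base: filing + 19 years → 16 February 2032.
  Response Delay Deduction: −248 days → 13 June 2031.
Expiry of referenced patent VP-971180:
  Base: filing + 19 years → 11 September 2030.
Terminal disclaimer: VP-845800 expires on the earlier of 13 June 2031 and 11 September 2030.

2030-09-11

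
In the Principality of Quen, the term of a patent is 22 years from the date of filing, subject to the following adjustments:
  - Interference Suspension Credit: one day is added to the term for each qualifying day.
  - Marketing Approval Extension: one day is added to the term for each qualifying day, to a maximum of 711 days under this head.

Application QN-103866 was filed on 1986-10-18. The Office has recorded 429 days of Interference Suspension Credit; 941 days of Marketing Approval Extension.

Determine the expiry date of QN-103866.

Base term: filing date + 22 years → 18 October 2008.
Interference Suspension Credit: +429 days → 21 December 2009.
Marketing Approval Extension: 941 days claimed exceeds the 711-day cap, so +711 days → 2 December 2011.

December 2, 2011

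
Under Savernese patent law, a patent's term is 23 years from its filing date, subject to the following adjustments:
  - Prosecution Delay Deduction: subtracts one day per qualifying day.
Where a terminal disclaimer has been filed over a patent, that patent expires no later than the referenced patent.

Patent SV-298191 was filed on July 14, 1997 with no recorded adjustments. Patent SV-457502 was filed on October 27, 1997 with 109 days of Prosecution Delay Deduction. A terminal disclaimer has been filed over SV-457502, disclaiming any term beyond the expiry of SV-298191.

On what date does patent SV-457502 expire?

Natural term of SV-457502:
  Base: filing + 23 years → 27 October 2020.
  Prosecution Delay Deduction: −109 days → 10 July 2020.
Expiry of referenced patent SV-298191:
  Base: filing + 23 years → 14 July 2020.
Terminal disclaimer: SV-457502 expires on the earlier of 10 July 2020 and 14 July 2020.

2020-07-10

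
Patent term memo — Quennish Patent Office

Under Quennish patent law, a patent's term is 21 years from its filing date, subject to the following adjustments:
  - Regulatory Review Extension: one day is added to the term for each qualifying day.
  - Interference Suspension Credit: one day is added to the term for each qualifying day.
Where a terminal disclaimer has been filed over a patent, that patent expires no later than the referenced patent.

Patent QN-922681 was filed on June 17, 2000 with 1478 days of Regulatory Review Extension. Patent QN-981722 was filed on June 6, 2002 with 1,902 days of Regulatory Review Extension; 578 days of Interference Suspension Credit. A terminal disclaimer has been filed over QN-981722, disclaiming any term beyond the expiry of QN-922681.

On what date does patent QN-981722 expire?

2025-07-04

Natural term of QN-981722:
  Base: filing + 21 years → 6 June 2023.
  Regulatory Review Extension: +1902 days → 20 August 2028.
  Interference Suspension Credit: +578 days → 21 March 2030.
Expiry of referenced patent QN-922681:
  Base: filing + 21 years → 17 June 2021.
  Regulatory Review Extension: +1478 days → 4 July 2025.
Terminal disclaimer: QN-981722 expires on the earlier of 21 March 2030 and 4 July 2025.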